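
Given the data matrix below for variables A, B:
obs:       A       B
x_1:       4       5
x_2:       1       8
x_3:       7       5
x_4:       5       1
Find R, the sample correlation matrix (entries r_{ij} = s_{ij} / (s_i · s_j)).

Step 1 — column means:
  mean(A) = (4 + 1 + 7 + 5) / 4 = 17/4 = 4.25
  mean(B) = (5 + 8 + 5 + 1) / 4 = 19/4 = 4.75

Step 2 — sample variances and covariances s[i,j] = (1/(n-1)) · Σ_k (x_{k,i} - mean_i) · (x_{k,j} - mean_j), with n-1 = 3:
  s[A,A] = ((-0.25)·(-0.25) + (-3.25)·(-3.25) + (2.75)·(2.75) + (0.75)·(0.75)) / 3 = 18.75/3 = 6.25
  s[A,B] = ((-0.25)·(0.25) + (-3.25)·(3.25) + (2.75)·(0.25) + (0.75)·(-3.75)) / 3 = -12.75/3 = -4.25
  s[B,B] = ((0.25)·(0.25) + (3.25)·(3.25) + (0.25)·(0.25) + (-3.75)·(-3.75)) / 3 = 24.75/3 = 8.25
  Sample standard deviations s_i = √(s[i,i]):
  s(A) = √(6.25) = 2.5
  s(B) = √(8.25) = 2.8723

Step 3 — r_{ij} = s_{ij} / (s_i · s_j):
  r[A,A] = 1 (diagonal).
  r[A,B] = -4.25 / (2.5 · 2.8723) = -4.25 / 7.1807 = -0.5919
  r[B,B] = 1 (diagonal).

R is symmetric with unit diagonal. Assembling:

R = [[1, -0.5919],
 [-0.5919, 1]]


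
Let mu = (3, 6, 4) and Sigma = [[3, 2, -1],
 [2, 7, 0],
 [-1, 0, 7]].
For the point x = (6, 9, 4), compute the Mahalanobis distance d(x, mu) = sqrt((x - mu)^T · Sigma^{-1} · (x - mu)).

Step 1 — centre the observation: (x - mu) = (3, 3, 0).

Step 2 — invert Sigma (cofactor / det for 3×3, or solve directly):
  Sigma^{-1} = [[0.4375, -0.125, 0.0625],
 [-0.125, 0.1786, -0.0179],
 [0.0625, -0.0179, 0.1518]].

Step 3 — form the quadratic (x - mu)^T · Sigma^{-1} · (x - mu):
  Sigma^{-1} · (x - mu) = (0.9375, 0.1607, 0.1339).
  (x - mu)^T · [Sigma^{-1} · (x - mu)] = (3)·(0.9375) + (3)·(0.1607) + (0)·(0.1339) = 3.2946.

Step 4 — take square root: d = √(3.2946) ≈ 1.8151.

d(x, mu) = √(3.2946) ≈ 1.8151


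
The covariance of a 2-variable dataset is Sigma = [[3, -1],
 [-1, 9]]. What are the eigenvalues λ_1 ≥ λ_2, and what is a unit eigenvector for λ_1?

Step 1 — characteristic polynomial of 2×2 Sigma:
  det(Sigma - λI) = λ² - trace · λ + det = 0.
  trace = 3 + 9 = 12, det = 3·9 - (-1)² = 26.
Step 2 — discriminant:
  Δ = trace² - 4·det = 144 - 104 = 40.
Step 3 — eigenvalues:
  λ = (trace ± √Δ)/2 = (12 ± 6.3246)/2,
  λ_1 = 9.1623,  λ_2 = 2.8377.

Step 4 — unit eigenvector for λ_1: solve (Sigma - λ_1 I)v = 0. First row:
  (3 - 9.1623)·v_x + (-1)·v_y = 0, i.e. (-6.1623)·v_x + (-1)·v_y = 0,
  so v ∝ (b, λ_1 - a) = (-1, 6.1623); multiply by -1 so the first entry is positive: u = (1, -6.1623).
  ||u|| = √((1)² + (-6.1623)²) = √(38.9737) ≈ 6.2429,
  v_1 = u/||u|| ≈ (0.1602, -0.9871) (||v_1|| = 1).

λ_1 = 9.1623,  λ_2 = 2.8377;  v_1 ≈ (0.1602, -0.9871)


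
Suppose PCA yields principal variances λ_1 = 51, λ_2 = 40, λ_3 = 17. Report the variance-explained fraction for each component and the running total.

Step 1 — total variance = trace(Sigma) = Σ λ_i = 51 + 40 + 17 = 108.

Step 2 — fraction explained by component i = λ_i / Σ λ:
  PC1: 51/108 = 0.4722
  PC2: 40/108 = 0.3704
  PC3: 17/108 = 0.1574

Step 3 — cumulative fraction after k components = (λ_1 + ... + λ_k) / Σ λ:
  k = 1: 51/108 = 0.4722
  k = 2: (51 + 40)/108 = 91/108 = 0.8426
  k = 3: (51 + 40 + 17)/108 = 108/108 = 1

Summary (fraction, with percent):

explained: PC1 0.4722 (47.22%), PC2 0.3704 (37.04%), PC3 0.1574 (15.74%);  cumulative: 0.4722, 0.8426, 1


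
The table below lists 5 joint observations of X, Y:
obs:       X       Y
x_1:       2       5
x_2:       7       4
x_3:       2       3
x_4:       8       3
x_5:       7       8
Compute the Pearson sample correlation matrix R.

Step 1 — column means:
  mean(X) = (2 + 7 + 2 + 8 + 7) / 5 = 26/5 = 5.2
  mean(Y) = (5 + 4 + 3 + 3 + 8) / 5 = 23/5 = 4.6

Step 2 — sample variances and covariances s[i,j] = (1/(n-1)) · Σ_k (x_{k,i} - mean_i) · (x_{k,j} - mean_j), with n-1 = 4:
  s[X,X] = ((-3.2)·(-3.2) + (1.8)·(1.8) + (-3.2)·(-3.2) + (2.8)·(2.8) + (1.8)·(1.8)) / 4 = 34.8/4 = 8.7
  s[X,Y] = ((-3.2)·(0.4) + (1.8)·(-0.6) + (-3.2)·(-1.6) + (2.8)·(-1.6) + (1.8)·(3.4)) / 4 = 4.4/4 = 1.1
  s[Y,Y] = ((0.4)·(0.4) + (-0.6)·(-0.6) + (-1.6)·(-1.6) + (-1.6)·(-1.6) + (3.4)·(3.4)) / 4 = 17.2/4 = 4.3
  Sample standard deviations s_i = √(s[i,i]):
  s(X) = √(8.7) = 2.9496
  s(Y) = √(4.3) = 2.0736

Step 3 — r_{ij} = s_{ij} / (s_i · s_j):
  r[X,X] = 1 (diagonal).
  r[X,Y] = 1.1 / (2.9496 · 2.0736) = 1.1 / 6.1164 = 0.1798
  r[Y,Y] = 1 (diagonal).

R is symmetric with unit diagonal. Assembling:

R = [[1, 0.1798],
 [0.1798, 1]]


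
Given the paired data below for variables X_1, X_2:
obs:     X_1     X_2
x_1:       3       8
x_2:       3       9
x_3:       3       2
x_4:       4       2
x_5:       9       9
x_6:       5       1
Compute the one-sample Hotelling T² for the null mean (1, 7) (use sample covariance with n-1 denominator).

Step 1 — sample mean vector:
  mean(X_1) = (3 + 3 + 3 + 4 + 9 + 5) / 6 = 27/6 = 4.5
  mean(X_2) = (8 + 9 + 2 + 2 + 9 + 1) / 6 = 31/6 = 5.1667
  x̄ = (4.5, 5.1667),  deviation x̄ - mu_0 = (4.5, 5.1667) - (1, 7) = (3.5, -1.8333).

Step 2 — sample covariance matrix, S[i,j] = (1/(n-1)) · Σ_k (x_{k,i} - mean_i) · (x_{k,j} - mean_j), divisor n-1 = 5:
  S[X_1,X_1] = ((-1.5)·(-1.5) + (-1.5)·(-1.5) + (-1.5)·(-1.5) + (-0.5)·(-0.5) + (4.5)·(4.5) + (0.5)·(0.5)) / 5 = 27.5/5 = 5.5
  S[X_1,X_2] = ((-1.5)·(2.8333) + (-1.5)·(3.8333) + (-1.5)·(-3.1667) + (-0.5)·(-3.1667) + (4.5)·(3.8333) + (0.5)·(-4.1667)) / 5 = 11.5/5 = 2.3
  S[X_2,X_2] = ((2.8333)·(2.8333) + (3.8333)·(3.8333) + (-3.1667)·(-3.1667) + (-3.1667)·(-3.1667) + (3.8333)·(3.8333) + (-4.1667)·(-4.1667)) / 5 = 74.8333/5 = 14.9667
  S = [[5.5, 2.3],
 [2.3, 14.9667]].

Step 3 — invert S. det(S) = 5.5·14.9667 - (2.3)² = 77.0267.
  S^{-1} = (1/det) · [[d, -b], [-b, a]] = [[0.1943, -0.0299],
 [-0.0299, 0.0714]].

Step 4 — quadratic form (x̄ - mu_0)^T · S^{-1} · (x̄ - mu_0):
  S^{-1} · (x̄ - mu_0) = (0.7348, -0.2354),
  (x̄ - mu_0)^T · [...] = (3.5)·(0.7348) + (-1.8333)·(-0.2354) = 3.0034.

Step 5 — scale by n: T² = 6 · 3.0034 = 18.0206.

T² ≈ 18.0206


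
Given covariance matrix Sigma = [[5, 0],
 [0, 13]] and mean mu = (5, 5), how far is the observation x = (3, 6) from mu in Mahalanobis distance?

Step 1 — centre the observation: (x - mu) = (-2, 1).

Step 2 — invert Sigma. det(Sigma) = 5·13 - (0)² = 65.
  Sigma^{-1} = (1/det) · [[d, -b], [-b, a]] = [[0.2, 0],
 [0, 0.0769]].

Step 3 — form the quadratic (x - mu)^T · Sigma^{-1} · (x - mu):
  Sigma^{-1} · (x - mu) = (-0.4, 0.0769).
  (x - mu)^T · [Sigma^{-1} · (x - mu)] = (-2)·(-0.4) + (1)·(0.0769) = 0.8769.

Step 4 — take square root: d = √(0.8769) ≈ 0.9364.

d(x, mu) = √(0.8769) ≈ 0.9364


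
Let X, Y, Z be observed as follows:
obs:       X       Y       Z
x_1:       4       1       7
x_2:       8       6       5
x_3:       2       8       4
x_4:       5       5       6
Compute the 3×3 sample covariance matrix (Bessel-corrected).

Step 1 — column means:
  mean(X) = (4 + 8 + 2 + 5) / 4 = 19/4 = 4.75
  mean(Y) = (1 + 6 + 8 + 5) / 4 = 20/4 = 5
  mean(Z) = (7 + 5 + 4 + 6) / 4 = 22/4 = 5.5

Step 2 — sample covariance S[i,j] = (1/(n-1)) · Σ_k (x_{k,i} - mean_i) · (x_{k,j} - mean_j), with n-1 = 3.
  S[X,X] = ((-0.75)·(-0.75) + (3.25)·(3.25) + (-2.75)·(-2.75) + (0.25)·(0.25)) / 3 = 18.75/3 = 6.25
  S[X,Y] = ((-0.75)·(-4) + (3.25)·(1) + (-2.75)·(3) + (0.25)·(0)) / 3 = -2/3 = -0.6667
  S[X,Z] = ((-0.75)·(1.5) + (3.25)·(-0.5) + (-2.75)·(-1.5) + (0.25)·(0.5)) / 3 = 1.5/3 = 0.5
  S[Y,Y] = ((-4)·(-4) + (1)·(1) + (3)·(3) + (0)·(0)) / 3 = 26/3 = 8.6667
  S[Y,Z] = ((-4)·(1.5) + (1)·(-0.5) + (3)·(-1.5) + (0)·(0.5)) / 3 = -11/3 = -3.6667
  S[Z,Z] = ((1.5)·(1.5) + (-0.5)·(-0.5) + (-1.5)·(-1.5) + (0.5)·(0.5)) / 3 = 5/3 = 1.6667

S is symmetric (S[j,i] = S[i,j]). Assembling:

S = [[6.25, -0.6667, 0.5],
 [-0.6667, 8.6667, -3.6667],
 [0.5, -3.6667, 1.6667]]


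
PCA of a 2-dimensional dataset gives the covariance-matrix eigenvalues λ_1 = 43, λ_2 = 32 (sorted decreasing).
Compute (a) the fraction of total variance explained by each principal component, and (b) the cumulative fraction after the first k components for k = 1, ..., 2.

Step 1 — total variance = trace(Sigma) = Σ λ_i = 43 + 32 = 75.

Step 2 — fraction explained by component i = λ_i / Σ λ:
  PC1: 43/75 = 0.5733
  PC2: 32/75 = 0.4267

Step 3 — cumulative fraction after k components = (λ_1 + ... + λ_k) / Σ λ:
  k = 1: 43/75 = 0.5733
  k = 2: (43 + 32)/75 = 75/75 = 1

Summary (fraction, with percent):

explained: PC1 0.5733 (57.33%), PC2 0.4267 (42.67%);  cumulative: 0.5733, 1


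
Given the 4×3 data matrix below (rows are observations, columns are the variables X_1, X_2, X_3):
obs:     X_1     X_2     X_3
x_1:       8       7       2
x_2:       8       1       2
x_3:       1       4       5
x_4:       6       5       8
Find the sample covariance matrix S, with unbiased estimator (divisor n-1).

Step 1 — column means:
  mean(X_1) = (8 + 8 + 1 + 6) / 4 = 23/4 = 5.75
  mean(X_2) = (7 + 1 + 4 + 5) / 4 = 17/4 = 4.25
  mean(X_3) = (2 + 2 + 5 + 8) / 4 = 17/4 = 4.25

Step 2 — sample covariance S[i,j] = (1/(n-1)) · Σ_k (x_{k,i} - mean_i) · (x_{k,j} - mean_j), with n-1 = 3.
  S[X_1,X_1] = ((2.25)·(2.25) + (2.25)·(2.25) + (-4.75)·(-4.75) + (0.25)·(0.25)) / 3 = 32.75/3 = 10.9167
  S[X_1,X_2] = ((2.25)·(2.75) + (2.25)·(-3.25) + (-4.75)·(-0.25) + (0.25)·(0.75)) / 3 = 0.25/3 = 0.0833
  S[X_1,X_3] = ((2.25)·(-2.25) + (2.25)·(-2.25) + (-4.75)·(0.75) + (0.25)·(3.75)) / 3 = -12.75/3 = -4.25
  S[X_2,X_2] = ((2.75)·(2.75) + (-3.25)·(-3.25) + (-0.25)·(-0.25) + (0.75)·(0.75)) / 3 = 18.75/3 = 6.25
  S[X_2,X_3] = ((2.75)·(-2.25) + (-3.25)·(-2.25) + (-0.25)·(0.75) + (0.75)·(3.75)) / 3 = 3.75/3 = 1.25
  S[X_3,X_3] = ((-2.25)·(-2.25) + (-2.25)·(-2.25) + (0.75)·(0.75) + (3.75)·(3.75)) / 3 = 24.75/3 = 8.25

S is symmetric (S[j,i] = S[i,j]). Assembling:

S = [[10.9167, 0.0833, -4.25],
 [0.0833, 6.25, 1.25],
 [-4.25, 1.25, 8.25]]


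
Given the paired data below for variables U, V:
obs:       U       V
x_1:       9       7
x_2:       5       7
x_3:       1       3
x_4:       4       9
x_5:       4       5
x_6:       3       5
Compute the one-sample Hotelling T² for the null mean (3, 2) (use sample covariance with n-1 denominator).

Step 1 — sample mean vector:
  mean(U) = (9 + 5 + 1 + 4 + 4 + 3) / 6 = 26/6 = 4.3333
  mean(V) = (7 + 7 + 3 + 9 + 5 + 5) / 6 = 36/6 = 6
  x̄ = (4.3333, 6),  deviation x̄ - mu_0 = (4.3333, 6) - (3, 2) = (1.3333, 4).

Step 2 — sample covariance matrix, S[i,j] = (1/(n-1)) · Σ_k (x_{k,i} - mean_i) · (x_{k,j} - mean_j), divisor n-1 = 5:
  S[U,U] = ((4.6667)·(4.6667) + (0.6667)·(0.6667) + (-3.3333)·(-3.3333) + (-0.3333)·(-0.3333) + (-0.3333)·(-0.3333) + (-1.3333)·(-1.3333)) / 5 = 35.3333/5 = 7.0667
  S[U,V] = ((4.6667)·(1) + (0.6667)·(1) + (-3.3333)·(-3) + (-0.3333)·(3) + (-0.3333)·(-1) + (-1.3333)·(-1)) / 5 = 16/5 = 3.2
  S[V,V] = ((1)·(1) + (1)·(1) + (-3)·(-3) + (3)·(3) + (-1)·(-1) + (-1)·(-1)) / 5 = 22/5 = 4.4
  S = [[7.0667, 3.2],
 [3.2, 4.4]].

Step 3 — invert S. det(S) = 7.0667·4.4 - (3.2)² = 20.8533.
  S^{-1} = (1/det) · [[d, -b], [-b, a]] = [[0.211, -0.1535],
 [-0.1535, 0.3389]].

Step 4 — quadratic form (x̄ - mu_0)^T · S^{-1} · (x̄ - mu_0):
  S^{-1} · (x̄ - mu_0) = (-0.3325, 1.1509),
  (x̄ - mu_0)^T · [...] = (1.3333)·(-0.3325) + (4)·(1.1509) = 4.1603.

Step 5 — scale by n: T² = 6 · 4.1603 = 24.9616.

T² ≈ 24.9616


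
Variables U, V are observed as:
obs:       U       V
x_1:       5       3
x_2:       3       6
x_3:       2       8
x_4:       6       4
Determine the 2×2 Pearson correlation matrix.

Step 1 — column means:
  mean(U) = (5 + 3 + 2 + 6) / 4 = 16/4 = 4
  mean(V) = (3 + 6 + 8 + 4) / 4 = 21/4 = 5.25

Step 2 — sample variances and covariances s[i,j] = (1/(n-1)) · Σ_k (x_{k,i} - mean_i) · (x_{k,j} - mean_j), with n-1 = 3:
  s[U,U] = ((1)·(1) + (-1)·(-1) + (-2)·(-2) + (2)·(2)) / 3 = 10/3 = 3.3333
  s[U,V] = ((1)·(-2.25) + (-1)·(0.75) + (-2)·(2.75) + (2)·(-1.25)) / 3 = -11/3 = -3.6667
  s[V,V] = ((-2.25)·(-2.25) + (0.75)·(0.75) + (2.75)·(2.75) + (-1.25)·(-1.25)) / 3 = 14.75/3 = 4.9167
  Sample standard deviations s_i = √(s[i,i]):
  s(U) = √(3.3333) = 1.8257
  s(V) = √(4.9167) = 2.2174

Step 3 — r_{ij} = s_{ij} / (s_i · s_j):
  r[U,U] = 1 (diagonal).
  r[U,V] = -3.6667 / (1.8257 · 2.2174) = -3.6667 / 4.0483 = -0.9057
  r[V,V] = 1 (diagonal).

R is symmetric with unit diagonal. Assembling:

R = [[1, -0.9057],
 [-0.9057, 1]]


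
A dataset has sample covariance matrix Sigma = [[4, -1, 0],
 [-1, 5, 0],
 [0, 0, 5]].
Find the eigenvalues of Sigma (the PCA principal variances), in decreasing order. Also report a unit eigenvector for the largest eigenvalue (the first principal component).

Step 1 — characteristic polynomial p(λ) = det(λI - Sigma) = λ³ - tr·λ² + c_1·λ - det, where tr = trace, c_1 = sum of the principal 2×2 minors, det = det(Sigma):
  tr = 4 + 5 + 5 = 14,
  c_1 = (4·5 - (-1)²) + (4·5 - (0)²) + (5·5 - (0)²) = 19 + 20 + 25 = 64,
  det = 4·(5·5 - (0)²) - (-1)·((-1)·5 - (0)·(0)) + (0)·((-1)·(0) - 5·(0)) = 4·(25) - (-1)·(-5) + (0)·(0) = 95.
  So p(λ) = λ³ - 14λ² + 64λ - 95.
Step 2 — look for an integer root (rational root theorem: any rational root is an integer divisor of 95). Testing λ = 5:
  p(5) = 125 - 350 + 320 - 95 = 0  ✓
  Dividing out (λ - 5): p(λ) = (λ - 5)(λ² - 9λ + 19).
Step 3 — remaining eigenvalues from the quadratic λ² - 9λ + 19 = 0:
  Δ = 9² - 4·19 = 81 - 76 = 5,  λ = (9 ± √5)/2 = (9 ± 2.2361)/2 ≈ 5.618 or 3.382.
  Sorted: λ_1 = 5.618,  λ_2 = 5,  λ_3 = 3.382  (check: sum = 14 = tr ✓).

Step 4 — unit eigenvector for λ_1 ≈ 5.618: v spans the null space of (Sigma - λ_1 I), whose rows are
  r_1 = (-1.618, -1, 0),  r_2 = (-1, -0.618, 0),  r_3 = (0, 0, -0.618).
  v is orthogonal to every row, so take v ∝ r_1 × r_3 = ((-1)·(-0.618) - (0)·(0), (0)·(0) - (-1.618)·(-0.618), (-1.618)·(0) - (-1)·(0)) ≈ (0.618, -1, 0).
  Let u = (0.618, -1, 0).
  ||u|| = √((0.618)² + (-1)² + (0)²) = √(1.382) ≈ 1.1756,  v_1 = u/||u|| ≈ (0.5257, -0.8507, 0) (||v_1|| = 1).

λ_1 = 5.618,  λ_2 = 5,  λ_3 = 3.382;  v_1 ≈ (0.5257, -0.8507, 0)


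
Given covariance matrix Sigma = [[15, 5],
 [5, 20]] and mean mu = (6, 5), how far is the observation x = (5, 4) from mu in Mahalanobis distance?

Step 1 — centre the observation: (x - mu) = (-1, -1).

Step 2 — invert Sigma. det(Sigma) = 15·20 - (5)² = 275.
  Sigma^{-1} = (1/det) · [[d, -b], [-b, a]] = [[0.0727, -0.0182],
 [-0.0182, 0.0545]].

Step 3 — form the quadratic (x - mu)^T · Sigma^{-1} · (x - mu):
  Sigma^{-1} · (x - mu) = (-0.0545, -0.0364).
  (x - mu)^T · [Sigma^{-1} · (x - mu)] = (-1)·(-0.0545) + (-1)·(-0.0364) = 0.0909.

Step 4 — take square root: d = √(0.0909) ≈ 0.3015.

d(x, mu) = √(0.0909) ≈ 0.3015


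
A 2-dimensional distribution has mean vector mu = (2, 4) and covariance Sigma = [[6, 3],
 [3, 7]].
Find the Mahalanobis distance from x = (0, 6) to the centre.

Step 1 — centre the observation: (x - mu) = (-2, 2).

Step 2 — invert Sigma. det(Sigma) = 6·7 - (3)² = 33.
  Sigma^{-1} = (1/det) · [[d, -b], [-b, a]] = [[0.2121, -0.0909],
 [-0.0909, 0.1818]].

Step 3 — form the quadratic (x - mu)^T · Sigma^{-1} · (x - mu):
  Sigma^{-1} · (x - mu) = (-0.6061, 0.5455).
  (x - mu)^T · [Sigma^{-1} · (x - mu)] = (-2)·(-0.6061) + (2)·(0.5455) = 2.303.

Step 4 — take square root: d = √(2.303) ≈ 1.5176.

d(x, mu) = √(2.303) ≈ 1.5176


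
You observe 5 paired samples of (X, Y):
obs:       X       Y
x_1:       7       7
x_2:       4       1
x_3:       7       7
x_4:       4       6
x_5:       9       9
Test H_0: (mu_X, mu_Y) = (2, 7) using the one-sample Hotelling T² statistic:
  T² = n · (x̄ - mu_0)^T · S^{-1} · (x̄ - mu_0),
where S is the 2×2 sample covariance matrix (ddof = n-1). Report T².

Step 1 — sample mean vector:
  mean(X) = (7 + 4 + 7 + 4 + 9) / 5 = 31/5 = 6.2
  mean(Y) = (7 + 1 + 7 + 6 + 9) / 5 = 30/5 = 6
  x̄ = (6.2, 6),  deviation x̄ - mu_0 = (6.2, 6) - (2, 7) = (4.2, -1).

Step 2 — sample covariance matrix, S[i,j] = (1/(n-1)) · Σ_k (x_{k,i} - mean_i) · (x_{k,j} - mean_j), divisor n-1 = 4:
  S[X,X] = ((0.8)·(0.8) + (-2.2)·(-2.2) + (0.8)·(0.8) + (-2.2)·(-2.2) + (2.8)·(2.8)) / 4 = 18.8/4 = 4.7
  S[X,Y] = ((0.8)·(1) + (-2.2)·(-5) + (0.8)·(1) + (-2.2)·(0) + (2.8)·(3)) / 4 = 21/4 = 5.25
  S[Y,Y] = ((1)·(1) + (-5)·(-5) + (1)·(1) + (0)·(0) + (3)·(3)) / 4 = 36/4 = 9
  S = [[4.7, 5.25],
 [5.25, 9]].

Step 3 — invert S. det(S) = 4.7·9 - (5.25)² = 14.7375.
  S^{-1} = (1/det) · [[d, -b], [-b, a]] = [[0.6107, -0.3562],
 [-0.3562, 0.3189]].

Step 4 — quadratic form (x̄ - mu_0)^T · S^{-1} · (x̄ - mu_0):
  S^{-1} · (x̄ - mu_0) = (2.9211, -1.8151),
  (x̄ - mu_0)^T · [...] = (4.2)·(2.9211) + (-1)·(-1.8151) = 14.0838.

Step 5 — scale by n: T² = 5 · 14.0838 = 70.419.

T² ≈ 70.419


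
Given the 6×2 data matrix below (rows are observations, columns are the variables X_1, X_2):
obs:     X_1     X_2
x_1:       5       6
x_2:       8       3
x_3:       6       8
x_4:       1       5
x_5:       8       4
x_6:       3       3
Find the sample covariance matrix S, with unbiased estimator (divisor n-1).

Step 1 — column means:
  mean(X_1) = (5 + 8 + 6 + 1 + 8 + 3) / 6 = 31/6 = 5.1667
  mean(X_2) = (6 + 3 + 8 + 5 + 4 + 3) / 6 = 29/6 = 4.8333

Step 2 — sample covariance S[i,j] = (1/(n-1)) · Σ_k (x_{k,i} - mean_i) · (x_{k,j} - mean_j), with n-1 = 5.
  S[X_1,X_1] = ((-0.1667)·(-0.1667) + (2.8333)·(2.8333) + (0.8333)·(0.8333) + (-4.1667)·(-4.1667) + (2.8333)·(2.8333) + (-2.1667)·(-2.1667)) / 5 = 38.8333/5 = 7.7667
  S[X_1,X_2] = ((-0.1667)·(1.1667) + (2.8333)·(-1.8333) + (0.8333)·(3.1667) + (-4.1667)·(0.1667) + (2.8333)·(-0.8333) + (-2.1667)·(-1.8333)) / 5 = -1.8333/5 = -0.3667
  S[X_2,X_2] = ((1.1667)·(1.1667) + (-1.8333)·(-1.8333) + (3.1667)·(3.1667) + (0.1667)·(0.1667) + (-0.8333)·(-0.8333) + (-1.8333)·(-1.8333)) / 5 = 18.8333/5 = 3.7667

S is symmetric (S[j,i] = S[i,j]). Assembling:

S = [[7.7667, -0.3667],
 [-0.3667, 3.7667]]


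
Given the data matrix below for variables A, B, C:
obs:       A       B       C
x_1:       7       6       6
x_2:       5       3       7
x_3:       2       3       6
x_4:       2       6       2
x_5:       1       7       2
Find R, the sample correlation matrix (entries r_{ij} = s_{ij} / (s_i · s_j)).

Step 1 — column means:
  mean(A) = (7 + 5 + 2 + 2 + 1) / 5 = 17/5 = 3.4
  mean(B) = (6 + 3 + 3 + 6 + 7) / 5 = 25/5 = 5
  mean(C) = (6 + 7 + 6 + 2 + 2) / 5 = 23/5 = 4.6

Step 2 — sample variances and covariances s[i,j] = (1/(n-1)) · Σ_k (x_{k,i} - mean_i) · (x_{k,j} - mean_j), with n-1 = 4:
  s[A,A] = ((3.6)·(3.6) + (1.6)·(1.6) + (-1.4)·(-1.4) + (-1.4)·(-1.4) + (-2.4)·(-2.4)) / 4 = 25.2/4 = 6.3
  s[A,B] = ((3.6)·(1) + (1.6)·(-2) + (-1.4)·(-2) + (-1.4)·(1) + (-2.4)·(2)) / 4 = -3/4 = -0.75
  s[A,C] = ((3.6)·(1.4) + (1.6)·(2.4) + (-1.4)·(1.4) + (-1.4)·(-2.6) + (-2.4)·(-2.6)) / 4 = 16.8/4 = 4.2
  s[B,B] = ((1)·(1) + (-2)·(-2) + (-2)·(-2) + (1)·(1) + (2)·(2)) / 4 = 14/4 = 3.5
  s[B,C] = ((1)·(1.4) + (-2)·(2.4) + (-2)·(1.4) + (1)·(-2.6) + (2)·(-2.6)) / 4 = -14/4 = -3.5
  s[C,C] = ((1.4)·(1.4) + (2.4)·(2.4) + (1.4)·(1.4) + (-2.6)·(-2.6) + (-2.6)·(-2.6)) / 4 = 23.2/4 = 5.8
  Sample standard deviations s_i = √(s[i,i]):
  s(A) = √(6.3) = 2.51
  s(B) = √(3.5) = 1.8708
  s(C) = √(5.8) = 2.4083

Step 3 — r_{ij} = s_{ij} / (s_i · s_j):
  r[A,A] = 1 (diagonal).
  r[A,B] = -0.75 / (2.51 · 1.8708) = -0.75 / 4.6957 = -0.1597
  r[A,C] = 4.2 / (2.51 · 2.4083) = 4.2 / 6.0448 = 0.6948
  r[B,B] = 1 (diagonal).
  r[B,C] = -3.5 / (1.8708 · 2.4083) = -3.5 / 4.5056 = -0.7768
  r[C,C] = 1 (diagonal).

R is symmetric with unit diagonal. Assembling:

R = [[1, -0.1597, 0.6948],
 [-0.1597, 1, -0.7768],
 [0.6948, -0.7768, 1]]


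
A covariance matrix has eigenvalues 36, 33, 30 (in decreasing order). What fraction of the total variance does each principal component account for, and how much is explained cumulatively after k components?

Step 1 — total variance = trace(Sigma) = Σ λ_i = 36 + 33 + 30 = 99.

Step 2 — fraction explained by component i = λ_i / Σ λ:
  PC1: 36/99 = 0.3636
  PC2: 33/99 = 0.3333
  PC3: 30/99 = 0.303

Step 3 — cumulative fraction after k components = (λ_1 + ... + λ_k) / Σ λ:
  k = 1: 36/99 = 0.3636
  k = 2: (36 + 33)/99 = 69/99 = 0.697
  k = 3: (36 + 33 + 30)/99 = 99/99 = 1

Summary (fraction, with percent):

explained: PC1 0.3636 (36.36%), PC2 0.3333 (33.33%), PC3 0.303 (30.3%);  cumulative: 0.3636, 0.697, 1


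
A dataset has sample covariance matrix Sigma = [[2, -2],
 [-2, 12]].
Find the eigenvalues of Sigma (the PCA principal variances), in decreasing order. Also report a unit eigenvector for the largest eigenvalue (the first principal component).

Step 1 — characteristic polynomial of 2×2 Sigma:
  det(Sigma - λI) = λ² - trace · λ + det = 0.
  trace = 2 + 12 = 14, det = 2·12 - (-2)² = 20.
Step 2 — discriminant:
  Δ = trace² - 4·det = 196 - 80 = 116.
Step 3 — eigenvalues:
  λ = (trace ± √Δ)/2 = (14 ± 10.7703)/2,
  λ_1 = 12.3852,  λ_2 = 1.6148.

Step 4 — unit eigenvector for λ_1: solve (Sigma - λ_1 I)v = 0. First row:
  (2 - 12.3852)·v_x + (-2)·v_y = 0, i.e. (-10.3852)·v_x + (-2)·v_y = 0,
  so v ∝ (b, λ_1 - a) = (-2, 10.3852); multiply by -1 so the first entry is positive: u = (2, -10.3852).
  ||u|| = √((2)² + (-10.3852)²) = √(111.8516) ≈ 10.576,
  v_1 = u/||u|| ≈ (0.1891, -0.982) (||v_1|| = 1).

λ_1 = 12.3852,  λ_2 = 1.6148;  v_1 ≈ (0.1891, -0.982)


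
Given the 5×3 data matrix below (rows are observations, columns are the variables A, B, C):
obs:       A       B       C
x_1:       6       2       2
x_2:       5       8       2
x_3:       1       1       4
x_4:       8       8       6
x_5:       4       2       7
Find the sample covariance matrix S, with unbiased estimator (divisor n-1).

Step 1 — column means:
  mean(A) = (6 + 5 + 1 + 8 + 4) / 5 = 24/5 = 4.8
  mean(B) = (2 + 8 + 1 + 8 + 2) / 5 = 21/5 = 4.2
  mean(C) = (2 + 2 + 4 + 6 + 7) / 5 = 21/5 = 4.2

Step 2 — sample covariance S[i,j] = (1/(n-1)) · Σ_k (x_{k,i} - mean_i) · (x_{k,j} - mean_j), with n-1 = 4.
  S[A,A] = ((1.2)·(1.2) + (0.2)·(0.2) + (-3.8)·(-3.8) + (3.2)·(3.2) + (-0.8)·(-0.8)) / 4 = 26.8/4 = 6.7
  S[A,B] = ((1.2)·(-2.2) + (0.2)·(3.8) + (-3.8)·(-3.2) + (3.2)·(3.8) + (-0.8)·(-2.2)) / 4 = 24.2/4 = 6.05
  S[A,C] = ((1.2)·(-2.2) + (0.2)·(-2.2) + (-3.8)·(-0.2) + (3.2)·(1.8) + (-0.8)·(2.8)) / 4 = 1.2/4 = 0.3
  S[B,B] = ((-2.2)·(-2.2) + (3.8)·(3.8) + (-3.2)·(-3.2) + (3.8)·(3.8) + (-2.2)·(-2.2)) / 4 = 48.8/4 = 12.2
  S[B,C] = ((-2.2)·(-2.2) + (3.8)·(-2.2) + (-3.2)·(-0.2) + (3.8)·(1.8) + (-2.2)·(2.8)) / 4 = -2.2/4 = -0.55
  S[C,C] = ((-2.2)·(-2.2) + (-2.2)·(-2.2) + (-0.2)·(-0.2) + (1.8)·(1.8) + (2.8)·(2.8)) / 4 = 20.8/4 = 5.2

S is symmetric (S[j,i] = S[i,j]). Assembling:

S = [[6.7, 6.05, 0.3],
 [6.05, 12.2, -0.55],
 [0.3, -0.55, 5.2]]


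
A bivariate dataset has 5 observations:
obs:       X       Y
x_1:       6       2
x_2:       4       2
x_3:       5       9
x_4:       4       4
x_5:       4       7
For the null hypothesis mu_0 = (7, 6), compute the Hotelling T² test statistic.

Step 1 — sample mean vector:
  mean(X) = (6 + 4 + 5 + 4 + 4) / 5 = 23/5 = 4.6
  mean(Y) = (2 + 2 + 9 + 4 + 7) / 5 = 24/5 = 4.8
  x̄ = (4.6, 4.8),  deviation x̄ - mu_0 = (4.6, 4.8) - (7, 6) = (-2.4, -1.2).

Step 2 — sample covariance matrix, S[i,j] = (1/(n-1)) · Σ_k (x_{k,i} - mean_i) · (x_{k,j} - mean_j), divisor n-1 = 4:
  S[X,X] = ((1.4)·(1.4) + (-0.6)·(-0.6) + (0.4)·(0.4) + (-0.6)·(-0.6) + (-0.6)·(-0.6)) / 4 = 3.2/4 = 0.8
  S[X,Y] = ((1.4)·(-2.8) + (-0.6)·(-2.8) + (0.4)·(4.2) + (-0.6)·(-0.8) + (-0.6)·(2.2)) / 4 = -1.4/4 = -0.35
  S[Y,Y] = ((-2.8)·(-2.8) + (-2.8)·(-2.8) + (4.2)·(4.2) + (-0.8)·(-0.8) + (2.2)·(2.2)) / 4 = 38.8/4 = 9.7
  S = [[0.8, -0.35],
 [-0.35, 9.7]].

Step 3 — invert S. det(S) = 0.8·9.7 - (-0.35)² = 7.6375.
  S^{-1} = (1/det) · [[d, -b], [-b, a]] = [[1.27, 0.0458],
 [0.0458, 0.1047]].

Step 4 — quadratic form (x̄ - mu_0)^T · S^{-1} · (x̄ - mu_0):
  S^{-1} · (x̄ - mu_0) = (-3.1031, -0.2357),
  (x̄ - mu_0)^T · [...] = (-2.4)·(-3.1031) + (-1.2)·(-0.2357) = 7.7303.

Step 5 — scale by n: T² = 5 · 7.7303 = 38.6514.

T² ≈ 38.6514


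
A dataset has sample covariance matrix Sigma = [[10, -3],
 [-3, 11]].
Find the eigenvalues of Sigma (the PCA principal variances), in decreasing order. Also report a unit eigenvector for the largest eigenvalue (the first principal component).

Step 1 — characteristic polynomial of 2×2 Sigma:
  det(Sigma - λI) = λ² - trace · λ + det = 0.
  trace = 10 + 11 = 21, det = 10·11 - (-3)² = 101.
Step 2 — discriminant:
  Δ = trace² - 4·det = 441 - 404 = 37.
Step 3 — eigenvalues:
  λ = (trace ± √Δ)/2 = (21 ± 6.0828)/2,
  λ_1 = 13.5414,  λ_2 = 7.4586.

Step 4 — unit eigenvector for λ_1: solve (Sigma - λ_1 I)v = 0. First row:
  (10 - 13.5414)·v_x + (-3)·v_y = 0, i.e. (-3.5414)·v_x + (-3)·v_y = 0,
  so v ∝ (b, λ_1 - a) = (-3, 3.5414); multiply by -1 so the first entry is positive: u = (3, -3.5414).
  ||u|| = √((3)² + (-3.5414)²) = √(21.5414) ≈ 4.6413,
  v_1 = u/||u|| ≈ (0.6464, -0.763) (||v_1|| = 1).

λ_1 = 13.5414,  λ_2 = 7.4586;  v_1 ≈ (0.6464, -0.763)


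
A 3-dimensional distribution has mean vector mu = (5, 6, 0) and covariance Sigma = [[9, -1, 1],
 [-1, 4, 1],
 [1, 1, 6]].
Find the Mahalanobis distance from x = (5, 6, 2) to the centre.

Step 1 — centre the observation: (x - mu) = (0, 0, 2).

Step 2 — invert Sigma (cofactor / det for 3×3, or solve directly):
  Sigma^{-1} = [[0.1179, 0.0359, -0.0256],
 [0.0359, 0.2718, -0.0513],
 [-0.0256, -0.0513, 0.1795]].

Step 3 — form the quadratic (x - mu)^T · Sigma^{-1} · (x - mu):
  Sigma^{-1} · (x - mu) = (-0.0513, -0.1026, 0.359).
  (x - mu)^T · [Sigma^{-1} · (x - mu)] = (0)·(-0.0513) + (0)·(-0.1026) + (2)·(0.359) = 0.7179.

Step 4 — take square root: d = √(0.7179) ≈ 0.8473.

d(x, mu) = √(0.7179) ≈ 0.8473


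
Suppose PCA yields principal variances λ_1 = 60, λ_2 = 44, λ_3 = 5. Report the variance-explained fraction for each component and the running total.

Step 1 — total variance = trace(Sigma) = Σ λ_i = 60 + 44 + 5 = 109.

Step 2 — fraction explained by component i = λ_i / Σ λ:
  PC1: 60/109 = 0.5505
  PC2: 44/109 = 0.4037
  PC3: 5/109 = 0.0459

Step 3 — cumulative fraction after k components = (λ_1 + ... + λ_k) / Σ λ:
  k = 1: 60/109 = 0.5505
  k = 2: (60 + 44)/109 = 104/109 = 0.9541
  k = 3: (60 + 44 + 5)/109 = 109/109 = 1

Summary (fraction, with percent):

explained: PC1 0.5505 (55.05%), PC2 0.4037 (40.37%), PC3 0.0459 (4.59%);  cumulative: 0.5505, 0.9541, 1


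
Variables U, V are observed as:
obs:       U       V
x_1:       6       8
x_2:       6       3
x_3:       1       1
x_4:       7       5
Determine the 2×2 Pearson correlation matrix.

Step 1 — column means:
  mean(U) = (6 + 6 + 1 + 7) / 4 = 20/4 = 5
  mean(V) = (8 + 3 + 1 + 5) / 4 = 17/4 = 4.25

Step 2 — sample variances and covariances s[i,j] = (1/(n-1)) · Σ_k (x_{k,i} - mean_i) · (x_{k,j} - mean_j), with n-1 = 3:
  s[U,U] = ((1)·(1) + (1)·(1) + (-4)·(-4) + (2)·(2)) / 3 = 22/3 = 7.3333
  s[U,V] = ((1)·(3.75) + (1)·(-1.25) + (-4)·(-3.25) + (2)·(0.75)) / 3 = 17/3 = 5.6667
  s[V,V] = ((3.75)·(3.75) + (-1.25)·(-1.25) + (-3.25)·(-3.25) + (0.75)·(0.75)) / 3 = 26.75/3 = 8.9167
  Sample standard deviations s_i = √(s[i,i]):
  s(U) = √(7.3333) = 2.708
  s(V) = √(8.9167) = 2.9861

Step 3 — r_{ij} = s_{ij} / (s_i · s_j):
  r[U,U] = 1 (diagonal).
  r[U,V] = 5.6667 / (2.708 · 2.9861) = 5.6667 / 8.0863 = 0.7008
  r[V,V] = 1 (diagonal).

R is symmetric with unit diagonal. Assembling:

R = [[1, 0.7008],
 [0.7008, 1]]


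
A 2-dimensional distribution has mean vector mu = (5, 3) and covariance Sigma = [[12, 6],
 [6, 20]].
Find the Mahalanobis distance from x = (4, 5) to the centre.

Step 1 — centre the observation: (x - mu) = (-1, 2).

Step 2 — invert Sigma. det(Sigma) = 12·20 - (6)² = 204.
  Sigma^{-1} = (1/det) · [[d, -b], [-b, a]] = [[0.098, -0.0294],
 [-0.0294, 0.0588]].

Step 3 — form the quadratic (x - mu)^T · Sigma^{-1} · (x - mu):
  Sigma^{-1} · (x - mu) = (-0.1569, 0.1471).
  (x - mu)^T · [Sigma^{-1} · (x - mu)] = (-1)·(-0.1569) + (2)·(0.1471) = 0.451.

Step 4 — take square root: d = √(0.451) ≈ 0.6716.

d(x, mu) = √(0.451) ≈ 0.6716


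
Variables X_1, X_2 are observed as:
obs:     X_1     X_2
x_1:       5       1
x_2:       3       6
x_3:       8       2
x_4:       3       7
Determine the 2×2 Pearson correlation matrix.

Step 1 — column means:
  mean(X_1) = (5 + 3 + 8 + 3) / 4 = 19/4 = 4.75
  mean(X_2) = (1 + 6 + 2 + 7) / 4 = 16/4 = 4

Step 2 — sample variances and covariances s[i,j] = (1/(n-1)) · Σ_k (x_{k,i} - mean_i) · (x_{k,j} - mean_j), with n-1 = 3:
  s[X_1,X_1] = ((0.25)·(0.25) + (-1.75)·(-1.75) + (3.25)·(3.25) + (-1.75)·(-1.75)) / 3 = 16.75/3 = 5.5833
  s[X_1,X_2] = ((0.25)·(-3) + (-1.75)·(2) + (3.25)·(-2) + (-1.75)·(3)) / 3 = -16/3 = -5.3333
  s[X_2,X_2] = ((-3)·(-3) + (2)·(2) + (-2)·(-2) + (3)·(3)) / 3 = 26/3 = 8.6667
  Sample standard deviations s_i = √(s[i,i]):
  s(X_1) = √(5.5833) = 2.3629
  s(X_2) = √(8.6667) = 2.9439

Step 3 — r_{ij} = s_{ij} / (s_i · s_j):
  r[X_1,X_1] = 1 (diagonal).
  r[X_1,X_2] = -5.3333 / (2.3629 · 2.9439) = -5.3333 / 6.9562 = -0.7667
  r[X_2,X_2] = 1 (diagonal).

R is symmetric with unit diagonal. Assembling:

R = [[1, -0.7667],
 [-0.7667, 1]]


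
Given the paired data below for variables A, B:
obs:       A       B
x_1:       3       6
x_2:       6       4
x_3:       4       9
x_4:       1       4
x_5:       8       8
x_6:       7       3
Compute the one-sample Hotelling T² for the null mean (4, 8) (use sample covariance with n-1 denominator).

Step 1 — sample mean vector:
  mean(A) = (3 + 6 + 4 + 1 + 8 + 7) / 6 = 29/6 = 4.8333
  mean(B) = (6 + 4 + 9 + 4 + 8 + 3) / 6 = 34/6 = 5.6667
  x̄ = (4.8333, 5.6667),  deviation x̄ - mu_0 = (4.8333, 5.6667) - (4, 8) = (0.8333, -2.3333).

Step 2 — sample covariance matrix, S[i,j] = (1/(n-1)) · Σ_k (x_{k,i} - mean_i) · (x_{k,j} - mean_j), divisor n-1 = 5:
  S[A,A] = ((-1.8333)·(-1.8333) + (1.1667)·(1.1667) + (-0.8333)·(-0.8333) + (-3.8333)·(-3.8333) + (3.1667)·(3.1667) + (2.1667)·(2.1667)) / 5 = 34.8333/5 = 6.9667
  S[A,B] = ((-1.8333)·(0.3333) + (1.1667)·(-1.6667) + (-0.8333)·(3.3333) + (-3.8333)·(-1.6667) + (3.1667)·(2.3333) + (2.1667)·(-2.6667)) / 5 = 2.6667/5 = 0.5333
  S[B,B] = ((0.3333)·(0.3333) + (-1.6667)·(-1.6667) + (3.3333)·(3.3333) + (-1.6667)·(-1.6667) + (2.3333)·(2.3333) + (-2.6667)·(-2.6667)) / 5 = 29.3333/5 = 5.8667
  S = [[6.9667, 0.5333],
 [0.5333, 5.8667]].

Step 3 — invert S. det(S) = 6.9667·5.8667 - (0.5333)² = 40.5867.
  S^{-1} = (1/det) · [[d, -b], [-b, a]] = [[0.1445, -0.0131],
 [-0.0131, 0.1716]].

Step 4 — quadratic form (x̄ - mu_0)^T · S^{-1} · (x̄ - mu_0):
  S^{-1} · (x̄ - mu_0) = (0.1511, -0.4115),
  (x̄ - mu_0)^T · [...] = (0.8333)·(0.1511) + (-2.3333)·(-0.4115) = 1.086.

Step 5 — scale by n: T² = 6 · 1.086 = 6.5161.

T² ≈ 6.5161


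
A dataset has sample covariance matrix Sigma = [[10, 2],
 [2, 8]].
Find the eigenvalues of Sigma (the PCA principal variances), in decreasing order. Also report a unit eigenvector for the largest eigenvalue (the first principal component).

Step 1 — characteristic polynomial of 2×2 Sigma:
  det(Sigma - λI) = λ² - trace · λ + det = 0.
  trace = 10 + 8 = 18, det = 10·8 - (2)² = 76.
Step 2 — discriminant:
  Δ = trace² - 4·det = 324 - 304 = 20.
Step 3 — eigenvalues:
  λ = (trace ± √Δ)/2 = (18 ± 4.4721)/2,
  λ_1 = 11.2361,  λ_2 = 6.7639.

Step 4 — unit eigenvector for λ_1: solve (Sigma - λ_1 I)v = 0. First row:
  (10 - 11.2361)·v_x + (2)·v_y = 0, i.e. (-1.2361)·v_x + (2)·v_y = 0,
  so v ∝ (b, λ_1 - a) = (2, 1.2361) = u.
  ||u|| = √((2)² + (1.2361)²) = √(5.5279) ≈ 2.3511,
  v_1 = u/||u|| ≈ (0.8507, 0.5257) (||v_1|| = 1).

λ_1 = 11.2361,  λ_2 = 6.7639;  v_1 ≈ (0.8507, 0.5257)


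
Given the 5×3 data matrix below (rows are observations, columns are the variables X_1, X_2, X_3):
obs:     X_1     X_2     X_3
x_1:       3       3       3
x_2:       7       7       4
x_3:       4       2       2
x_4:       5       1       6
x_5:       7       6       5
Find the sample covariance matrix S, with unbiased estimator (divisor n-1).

Step 1 — column means:
  mean(X_1) = (3 + 7 + 4 + 5 + 7) / 5 = 26/5 = 5.2
  mean(X_2) = (3 + 7 + 2 + 1 + 6) / 5 = 19/5 = 3.8
  mean(X_3) = (3 + 4 + 2 + 6 + 5) / 5 = 20/5 = 4

Step 2 — sample covariance S[i,j] = (1/(n-1)) · Σ_k (x_{k,i} - mean_i) · (x_{k,j} - mean_j), with n-1 = 4.
  S[X_1,X_1] = ((-2.2)·(-2.2) + (1.8)·(1.8) + (-1.2)·(-1.2) + (-0.2)·(-0.2) + (1.8)·(1.8)) / 4 = 12.8/4 = 3.2
  S[X_1,X_2] = ((-2.2)·(-0.8) + (1.8)·(3.2) + (-1.2)·(-1.8) + (-0.2)·(-2.8) + (1.8)·(2.2)) / 4 = 14.2/4 = 3.55
  S[X_1,X_3] = ((-2.2)·(-1) + (1.8)·(0) + (-1.2)·(-2) + (-0.2)·(2) + (1.8)·(1)) / 4 = 6/4 = 1.5
  S[X_2,X_2] = ((-0.8)·(-0.8) + (3.2)·(3.2) + (-1.8)·(-1.8) + (-2.8)·(-2.8) + (2.2)·(2.2)) / 4 = 26.8/4 = 6.7
  S[X_2,X_3] = ((-0.8)·(-1) + (3.2)·(0) + (-1.8)·(-2) + (-2.8)·(2) + (2.2)·(1)) / 4 = 1/4 = 0.25
  S[X_3,X_3] = ((-1)·(-1) + (0)·(0) + (-2)·(-2) + (2)·(2) + (1)·(1)) / 4 = 10/4 = 2.5

S is symmetric (S[j,i] = S[i,j]). Assembling:

S = [[3.2, 3.55, 1.5],
 [3.55, 6.7, 0.25],
 [1.5, 0.25, 2.5]]


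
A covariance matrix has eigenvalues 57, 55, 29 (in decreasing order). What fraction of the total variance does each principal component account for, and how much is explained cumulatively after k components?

Step 1 — total variance = trace(Sigma) = Σ λ_i = 57 + 55 + 29 = 141.

Step 2 — fraction explained by component i = λ_i / Σ λ:
  PC1: 57/141 = 0.4043
  PC2: 55/141 = 0.3901
  PC3: 29/141 = 0.2057

Step 3 — cumulative fraction after k components = (λ_1 + ... + λ_k) / Σ λ:
  k = 1: 57/141 = 0.4043
  k = 2: (57 + 55)/141 = 112/141 = 0.7943
  k = 3: (57 + 55 + 29)/141 = 141/141 = 1

Summary (fraction, with percent):

explained: PC1 0.4043 (40.43%), PC2 0.3901 (39.01%), PC3 0.2057 (20.57%);  cumulative: 0.4043, 0.7943, 1


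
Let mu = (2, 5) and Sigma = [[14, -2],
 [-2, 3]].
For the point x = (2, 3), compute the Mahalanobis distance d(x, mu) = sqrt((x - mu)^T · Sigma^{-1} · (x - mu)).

Step 1 — centre the observation: (x - mu) = (0, -2).

Step 2 — invert Sigma. det(Sigma) = 14·3 - (-2)² = 38.
  Sigma^{-1} = (1/det) · [[d, -b], [-b, a]] = [[0.0789, 0.0526],
 [0.0526, 0.3684]].

Step 3 — form the quadratic (x - mu)^T · Sigma^{-1} · (x - mu):
  Sigma^{-1} · (x - mu) = (-0.1053, -0.7368).
  (x - mu)^T · [Sigma^{-1} · (x - mu)] = (0)·(-0.1053) + (-2)·(-0.7368) = 1.4737.

Step 4 — take square root: d = √(1.4737) ≈ 1.214.

d(x, mu) = √(1.4737) ≈ 1.214


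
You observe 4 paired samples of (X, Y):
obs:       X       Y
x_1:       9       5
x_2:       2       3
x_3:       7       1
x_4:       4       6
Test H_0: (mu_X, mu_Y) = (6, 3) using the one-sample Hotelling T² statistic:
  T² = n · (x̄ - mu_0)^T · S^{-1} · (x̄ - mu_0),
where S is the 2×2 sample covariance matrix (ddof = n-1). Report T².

Step 1 — sample mean vector:
  mean(X) = (9 + 2 + 7 + 4) / 4 = 22/4 = 5.5
  mean(Y) = (5 + 3 + 1 + 6) / 4 = 15/4 = 3.75
  x̄ = (5.5, 3.75),  deviation x̄ - mu_0 = (5.5, 3.75) - (6, 3) = (-0.5, 0.75).

Step 2 — sample covariance matrix, S[i,j] = (1/(n-1)) · Σ_k (x_{k,i} - mean_i) · (x_{k,j} - mean_j), divisor n-1 = 3:
  S[X,X] = ((3.5)·(3.5) + (-3.5)·(-3.5) + (1.5)·(1.5) + (-1.5)·(-1.5)) / 3 = 29/3 = 9.6667
  S[X,Y] = ((3.5)·(1.25) + (-3.5)·(-0.75) + (1.5)·(-2.75) + (-1.5)·(2.25)) / 3 = -0.5/3 = -0.1667
  S[Y,Y] = ((1.25)·(1.25) + (-0.75)·(-0.75) + (-2.75)·(-2.75) + (2.25)·(2.25)) / 3 = 14.75/3 = 4.9167
  S = [[9.6667, -0.1667],
 [-0.1667, 4.9167]].

Step 3 — invert S. det(S) = 9.6667·4.9167 - (-0.1667)² = 47.5.
  S^{-1} = (1/det) · [[d, -b], [-b, a]] = [[0.1035, 0.0035],
 [0.0035, 0.2035]].

Step 4 — quadratic form (x̄ - mu_0)^T · S^{-1} · (x̄ - mu_0):
  S^{-1} · (x̄ - mu_0) = (-0.0491, 0.1509),
  (x̄ - mu_0)^T · [...] = (-0.5)·(-0.0491) + (0.75)·(0.1509) = 0.1377.

Step 5 — scale by n: T² = 4 · 0.1377 = 0.5509.

T² ≈ 0.5509


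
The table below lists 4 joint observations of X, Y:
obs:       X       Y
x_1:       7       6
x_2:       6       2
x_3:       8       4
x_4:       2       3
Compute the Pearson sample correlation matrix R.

Step 1 — column means:
  mean(X) = (7 + 6 + 8 + 2) / 4 = 23/4 = 5.75
  mean(Y) = (6 + 2 + 4 + 3) / 4 = 15/4 = 3.75

Step 2 — sample variances and covariances s[i,j] = (1/(n-1)) · Σ_k (x_{k,i} - mean_i) · (x_{k,j} - mean_j), with n-1 = 3:
  s[X,X] = ((1.25)·(1.25) + (0.25)·(0.25) + (2.25)·(2.25) + (-3.75)·(-3.75)) / 3 = 20.75/3 = 6.9167
  s[X,Y] = ((1.25)·(2.25) + (0.25)·(-1.75) + (2.25)·(0.25) + (-3.75)·(-0.75)) / 3 = 5.75/3 = 1.9167
  s[Y,Y] = ((2.25)·(2.25) + (-1.75)·(-1.75) + (0.25)·(0.25) + (-0.75)·(-0.75)) / 3 = 8.75/3 = 2.9167
  Sample standard deviations s_i = √(s[i,i]):
  s(X) = √(6.9167) = 2.63
  s(Y) = √(2.9167) = 1.7078

Step 3 — r_{ij} = s_{ij} / (s_i · s_j):
  r[X,X] = 1 (diagonal).
  r[X,Y] = 1.9167 / (2.63 · 1.7078) = 1.9167 / 4.4915 = 0.4267
  r[Y,Y] = 1 (diagonal).

R is symmetric with unit diagonal. Assembling:

R = [[1, 0.4267],
 [0.4267, 1]]


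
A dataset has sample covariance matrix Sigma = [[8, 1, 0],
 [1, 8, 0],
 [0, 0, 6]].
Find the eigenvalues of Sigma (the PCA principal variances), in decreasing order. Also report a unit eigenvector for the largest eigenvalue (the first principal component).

Step 1 — characteristic polynomial p(λ) = det(λI - Sigma) = λ³ - tr·λ² + c_1·λ - det, where tr = trace, c_1 = sum of the principal 2×2 minors, det = det(Sigma):
  tr = 8 + 8 + 6 = 22,
  c_1 = (8·8 - (1)²) + (8·6 - (0)²) + (8·6 - (0)²) = 63 + 48 + 48 = 159,
  det = 8·(8·6 - (0)²) - (1)·((1)·6 - (0)·(0)) + (0)·((1)·(0) - 8·(0)) = 8·(48) - (1)·(6) + (0)·(0) = 378.
  So p(λ) = λ³ - 22λ² + 159λ - 378.
Step 2 — look for an integer root (rational root theorem: any rational root is an integer divisor of 378). Testing λ = 6:
  p(6) = 216 - 792 + 954 - 378 = 0  ✓
  Dividing out (λ - 6): p(λ) = (λ - 6)(λ² - 16λ + 63).
Step 3 — remaining eigenvalues from the quadratic λ² - 16λ + 63 = 0:
  Δ = 16² - 4·63 = 256 - 252 = 4,  λ = (16 ± √4)/2 = (16 ± 2)/2 = 9 or 7.
  Sorted: λ_1 = 9,  λ_2 = 7,  λ_3 = 6  (check: sum = 22 = tr ✓).

Step 4 — unit eigenvector for λ_1 = 9: v spans the null space of (Sigma - λ_1 I), whose rows are
  r_1 = (-1, 1, 0),  r_2 = (1, -1, 0),  r_3 = (0, 0, -3).
  v is orthogonal to every row, so take v ∝ r_1 × r_3 = ((1)·(-3) - (0)·(0), (0)·(0) - (-1)·(-3), (-1)·(0) - (1)·(0)) = (-3, -3, 0).
  Rescale (divide by 3; multiply by -1 so the first nonzero entry is positive): u = (1, 1, 0).
  ||u|| = √((1)² + (1)² + (0)²) = √(2) ≈ 1.4142,  v_1 = u/||u|| ≈ (0.7071, 0.7071, 0) (||v_1|| = 1).

λ_1 = 9,  λ_2 = 7,  λ_3 = 6;  v_1 ≈ (0.7071, 0.7071, 0)


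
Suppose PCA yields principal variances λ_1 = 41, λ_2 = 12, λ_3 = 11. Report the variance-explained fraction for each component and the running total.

Step 1 — total variance = trace(Sigma) = Σ λ_i = 41 + 12 + 11 = 64.

Step 2 — fraction explained by component i = λ_i / Σ λ:
  PC1: 41/64 = 0.6406
  PC2: 12/64 = 0.1875
  PC3: 11/64 = 0.1719

Step 3 — cumulative fraction after k components = (λ_1 + ... + λ_k) / Σ λ:
  k = 1: 41/64 = 0.6406
  k = 2: (41 + 12)/64 = 53/64 = 0.8281
  k = 3: (41 + 12 + 11)/64 = 64/64 = 1

Summary (fraction, with percent):

explained: PC1 0.6406 (64.06%), PC2 0.1875 (18.75%), PC3 0.1719 (17.19%);  cumulative: 0.6406, 0.8281, 1


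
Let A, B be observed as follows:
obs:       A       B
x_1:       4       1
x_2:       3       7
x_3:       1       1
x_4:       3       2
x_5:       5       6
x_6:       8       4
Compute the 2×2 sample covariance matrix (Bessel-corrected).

Step 1 — column means:
  mean(A) = (4 + 3 + 1 + 3 + 5 + 8) / 6 = 24/6 = 4
  mean(B) = (1 + 7 + 1 + 2 + 6 + 4) / 6 = 21/6 = 3.5

Step 2 — sample covariance S[i,j] = (1/(n-1)) · Σ_k (x_{k,i} - mean_i) · (x_{k,j} - mean_j), with n-1 = 5.
  S[A,A] = ((0)·(0) + (-1)·(-1) + (-3)·(-3) + (-1)·(-1) + (1)·(1) + (4)·(4)) / 5 = 28/5 = 5.6
  S[A,B] = ((0)·(-2.5) + (-1)·(3.5) + (-3)·(-2.5) + (-1)·(-1.5) + (1)·(2.5) + (4)·(0.5)) / 5 = 10/5 = 2
  S[B,B] = ((-2.5)·(-2.5) + (3.5)·(3.5) + (-2.5)·(-2.5) + (-1.5)·(-1.5) + (2.5)·(2.5) + (0.5)·(0.5)) / 5 = 33.5/5 = 6.7

S is symmetric (S[j,i] = S[i,j]). Assembling:

S = [[5.6, 2],
 [2, 6.7]]
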